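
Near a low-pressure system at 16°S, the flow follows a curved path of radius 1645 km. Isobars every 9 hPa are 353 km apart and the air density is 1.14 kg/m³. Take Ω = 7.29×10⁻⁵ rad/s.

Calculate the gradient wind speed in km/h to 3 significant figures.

Coriolis parameter at 16°S:
f = 2Ω sin φ = 2 × 7.29×10⁻⁵ × sin 16° = 4.02×10⁻⁵ s⁻¹
Pressure gradient: |∂P/∂n| = 900 Pa / 353000 m = 2.55×10⁻³ Pa/m
Geostrophic speed: V_g = |∂P/∂n|/(fρ) = 2.55×10⁻³/(4.02×10⁻⁵ × 1.14) = 55.7 m/s
Around a low, centrifugal force acts outward with Coriolis, so pressure-gradient force balances both:
(1/ρ)|∂P/∂n| = fV + V²/R  →  V² + fR·V − fR·V_g = 0
With fR = 4.02×10⁻⁵ × 1645×10³ m = 66.1 m/s:
V = [−fR + √((fR)² + 4 fR V_g)]/2 = [−66.1 + √(66.1² + 4×66.1×55.7)]/2 = 36 m/s
Subgeostrophic (V < V_g = 55.7 m/s), as expected around a low.
Converting: 36 m/s × 3.6 = 130 km/h

130 km/h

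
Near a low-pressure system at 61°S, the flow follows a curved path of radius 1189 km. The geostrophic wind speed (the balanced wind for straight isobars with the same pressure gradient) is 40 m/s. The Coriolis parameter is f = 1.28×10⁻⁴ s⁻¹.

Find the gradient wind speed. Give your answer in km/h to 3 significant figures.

118 km/h

Around a low, centrifugal force acts outward with Coriolis, so pressure-gradient force balances both:
(1/ρ)|∂P/∂n| = fV + V²/R  →  V² + fR·V − fR·V_g = 0
With fR = 1.28×10⁻⁴ × 1189×10³ m = 152 m/s:
V = [−fR + √((fR)² + 4 fR V_g)]/2 = [−152 + √(152² + 4×152×40)]/2 = 32.9 m/s
Subgeostrophic (V < V_g = 40 m/s), as expected around a low.
Converting: 32.9 m/s × 3.6 = 118 km/h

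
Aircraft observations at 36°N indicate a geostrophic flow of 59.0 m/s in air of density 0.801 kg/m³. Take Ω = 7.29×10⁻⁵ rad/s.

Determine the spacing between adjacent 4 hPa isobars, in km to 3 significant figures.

98.8 km

Coriolis parameter at 36°N:
f = 2Ω sin φ = 2 × 7.29×10⁻⁵ × sin 36° = 8.57×10⁻⁵ s⁻¹
Geostrophic balance rearranged: |∂P/∂n| = f ρ V_g
|∂P/∂n| = 8.57×10⁻⁵ × 0.801 × 59.0 = 4.05×10⁻³ Pa/m
Isobar spacing: Δn = ΔP/|∂P/∂n| = 400 Pa / 4.05×10⁻³ Pa/m = 98764 m ≈ 98.8 km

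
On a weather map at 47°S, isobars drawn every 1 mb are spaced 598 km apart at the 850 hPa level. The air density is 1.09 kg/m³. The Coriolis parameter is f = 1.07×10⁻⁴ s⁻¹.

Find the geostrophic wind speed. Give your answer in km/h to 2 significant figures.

5.2 km/h

Pressure gradient: |∂P/∂n| = 100 Pa / 598000 m = 1.67×10⁻⁴ Pa/m
Geostrophic balance (pressure-gradient force = Coriolis force):
V_g = (1/(fρ)) |∂P/∂n| = 1.67×10⁻⁴ / (1.07×10⁻⁴ × 1.09) = 1.43 m/s
Converting: 1.43 m/s × 3.6 = 5.2 km/h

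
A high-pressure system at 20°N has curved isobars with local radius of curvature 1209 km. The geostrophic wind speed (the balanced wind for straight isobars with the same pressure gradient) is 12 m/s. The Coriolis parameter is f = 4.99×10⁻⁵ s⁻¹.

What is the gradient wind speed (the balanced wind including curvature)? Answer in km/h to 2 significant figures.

Around a high, pressure-gradient force acts outward with centrifugal, so Coriolis balances both:
fV = (1/ρ)|∂P/∂n| + V²/R  →  V² − fR·V + fR·V_g = 0
With fR = 4.99×10⁻⁵ × 1209×10³ m = 60.3 m/s:
V = [fR − √((fR)² − 4 fR V_g)]/2 = [60.3 − √(60.3² − 4×60.3×12)]/2 = 16.5 m/s
Supergeostrophic (V > V_g = 12 m/s), as expected around a high.
Converting: 16.5 m/s × 3.6 = 60 km/h

60 km/h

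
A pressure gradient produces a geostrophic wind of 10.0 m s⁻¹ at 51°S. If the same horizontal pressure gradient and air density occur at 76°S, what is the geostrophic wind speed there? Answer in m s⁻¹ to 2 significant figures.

8.0 m s⁻¹

With the same pressure gradient and density, V_g ∝ 1/f ∝ 1/sin φ.
V₂ = V₁ · sin φ₁ / sin φ₂ = 10.0 × sin 51° / sin 76°
V₂ = 10.0 × 0.7771/0.9703 = 8.0 m s⁻¹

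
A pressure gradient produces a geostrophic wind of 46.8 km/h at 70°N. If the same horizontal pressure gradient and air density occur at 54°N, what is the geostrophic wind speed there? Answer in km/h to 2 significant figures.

With the same pressure gradient and density, V_g ∝ 1/f ∝ 1/sin φ.
V₂ = V₁ · sin φ₁ / sin φ₂ = 46.8 × sin 70° / sin 54°
V₂ = 46.8 × 0.9397/0.8090 = 54 km/h

54 km/h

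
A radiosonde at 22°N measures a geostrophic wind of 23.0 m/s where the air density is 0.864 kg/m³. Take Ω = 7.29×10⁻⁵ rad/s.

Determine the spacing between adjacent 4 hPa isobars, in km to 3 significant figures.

369 km

Coriolis parameter at 22°N:
f = 2Ω sin φ = 2 × 7.29×10⁻⁵ × sin 22° = 5.46×10⁻⁵ s⁻¹
Geostrophic balance rearranged: |∂P/∂n| = f ρ V_g
|∂P/∂n| = 5.46×10⁻⁵ × 0.864 × 23.0 = 1.09×10⁻³ Pa/m
Isobar spacing: Δn = ΔP/|∂P/∂n| = 400 Pa / 1.09×10⁻³ Pa/m = 368541 m ≈ 369 km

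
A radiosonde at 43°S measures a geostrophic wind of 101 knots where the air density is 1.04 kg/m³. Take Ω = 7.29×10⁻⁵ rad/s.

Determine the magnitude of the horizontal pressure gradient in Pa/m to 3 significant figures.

Coriolis parameter at 43°S:
f = 2Ω sin φ = 2 × 7.29×10⁻⁵ × sin 43° = 9.94×10⁻⁵ s⁻¹
Wind speed in SI: 101 knots = 52.0 m/s
Geostrophic balance rearranged: |∂P/∂n| = f ρ V_g
|∂P/∂n| = 9.94×10⁻⁵ × 1.04 × 52.0 = 5.37×10⁻³ Pa/m

5.37×10⁻³ Pa/m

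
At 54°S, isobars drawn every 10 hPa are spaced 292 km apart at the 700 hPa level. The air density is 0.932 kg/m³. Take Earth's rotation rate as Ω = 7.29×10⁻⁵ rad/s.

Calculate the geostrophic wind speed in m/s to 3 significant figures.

31.2 m/s

Coriolis parameter at 54°S:
f = 2Ω sin φ = 2 × 7.29×10⁻⁵ × sin 54° = 1.18×10⁻⁴ s⁻¹
Pressure gradient: |∂P/∂n| = 1000 Pa / 292000 m = 3.42×10⁻³ Pa/m
Geostrophic balance (pressure-gradient force = Coriolis force):
V_g = (1/(fρ)) |∂P/∂n| = 3.42×10⁻³ / (1.18×10⁻⁴ × 0.932) = 31.2 m/s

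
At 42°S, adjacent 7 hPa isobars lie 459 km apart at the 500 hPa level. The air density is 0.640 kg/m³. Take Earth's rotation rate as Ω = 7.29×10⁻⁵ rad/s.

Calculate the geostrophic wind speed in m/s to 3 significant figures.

24.4 m/s

Coriolis parameter at 42°S:
f = 2Ω sin φ = 2 × 7.29×10⁻⁵ × sin 42° = 9.76×10⁻⁵ s⁻¹
Pressure gradient: |∂P/∂n| = 700 Pa / 459000 m = 1.53×10⁻³ Pa/m
Geostrophic balance (pressure-gradient force = Coriolis force):
V_g = (1/(fρ)) |∂P/∂n| = 1.53×10⁻³ / (9.76×10⁻⁵ × 0.640) = 24.4 m/s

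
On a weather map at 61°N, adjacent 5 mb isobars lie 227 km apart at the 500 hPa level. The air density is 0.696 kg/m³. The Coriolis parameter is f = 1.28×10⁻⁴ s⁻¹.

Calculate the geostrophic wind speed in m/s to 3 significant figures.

24.7 m/s

Pressure gradient: |∂P/∂n| = 500 Pa / 227000 m = 2.20×10⁻³ Pa/m
Geostrophic balance (pressure-gradient force = Coriolis force):
V_g = (1/(fρ)) |∂P/∂n| = 2.20×10⁻³ / (1.28×10⁻⁴ × 0.696) = 24.7 m/s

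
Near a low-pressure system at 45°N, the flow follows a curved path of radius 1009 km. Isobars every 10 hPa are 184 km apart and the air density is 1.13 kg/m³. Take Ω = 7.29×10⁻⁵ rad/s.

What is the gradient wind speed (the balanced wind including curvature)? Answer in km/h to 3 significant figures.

126 km/h

Coriolis parameter at 45°N:
f = 2Ω sin φ = 2 × 7.29×10⁻⁵ × sin 45° = 1.03×10⁻⁴ s⁻¹
Pressure gradient: |∂P/∂n| = 1000 Pa / 184000 m = 5.43×10⁻³ Pa/m
Geostrophic speed: V_g = |∂P/∂n|/(fρ) = 5.43×10⁻³/(1.03×10⁻⁴ × 1.13) = 46.7 m/s
Around a low, centrifugal force acts outward with Coriolis, so pressure-gradient force balances both:
(1/ρ)|∂P/∂n| = fV + V²/R  →  V² + fR·V − fR·V_g = 0
With fR = 1.03×10⁻⁴ × 1009×10³ m = 104 m/s:
V = [−fR + √((fR)² + 4 fR V_g)]/2 = [−104 + √(104² + 4×104×46.7)]/2 = 34.9 m/s
Subgeostrophic (V < V_g = 46.7 m/s), as expected around a low.
Converting: 34.9 m/s × 3.6 = 126 km/h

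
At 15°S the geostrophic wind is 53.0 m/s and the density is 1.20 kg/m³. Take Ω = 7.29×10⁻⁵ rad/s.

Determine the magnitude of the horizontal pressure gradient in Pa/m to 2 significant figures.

Coriolis parameter at 15°S:
f = 2Ω sin φ = 2 × 7.29×10⁻⁵ × sin 15° = 3.77×10⁻⁵ s⁻¹
Geostrophic balance rearranged: |∂P/∂n| = f ρ V_g
|∂P/∂n| = 3.77×10⁻⁵ × 1.20 × 53.0 = 2.40×10⁻³ Pa/m

2.4×10⁻³ Pa/m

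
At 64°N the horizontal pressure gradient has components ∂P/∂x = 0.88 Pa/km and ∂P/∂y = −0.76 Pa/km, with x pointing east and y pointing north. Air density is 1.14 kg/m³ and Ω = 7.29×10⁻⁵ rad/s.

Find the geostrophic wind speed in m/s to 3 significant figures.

Coriolis parameter at 64°N:
f = 2Ω sin φ = 2 × 7.29×10⁻⁵ × sin 64° = 1.31×10⁻⁴ s⁻¹
Component geostrophic relations (x east, y north):
u_g = −(1/(fρ)) ∂P/∂y,  v_g = (1/(fρ)) ∂P/∂x
u_g = −(−0.76×10⁻³)/(1.31×10⁻⁴ × 1.14) = 5.09 m/s;  v_g = (0.88×10⁻³)/(1.31×10⁻⁴ × 1.14) = 5.89 m/s
|V_g| = √(u_g² + v_g²) = 7.78 m/s

7.78 m/s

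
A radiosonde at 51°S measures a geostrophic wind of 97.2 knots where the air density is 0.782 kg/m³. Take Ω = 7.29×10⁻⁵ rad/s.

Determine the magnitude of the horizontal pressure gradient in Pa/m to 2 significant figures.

4.4×10⁻³ Pa/m

Coriolis parameter at 51°S:
f = 2Ω sin φ = 2 × 7.29×10⁻⁵ × sin 51° = 1.13×10⁻⁴ s⁻¹
Wind speed in SI: 97.2 knots = 50.0 m/s
Geostrophic balance rearranged: |∂P/∂n| = f ρ V_g
|∂P/∂n| = 1.13×10⁻⁴ × 0.782 × 50.0 = 4.43×10⁻³ Pa/m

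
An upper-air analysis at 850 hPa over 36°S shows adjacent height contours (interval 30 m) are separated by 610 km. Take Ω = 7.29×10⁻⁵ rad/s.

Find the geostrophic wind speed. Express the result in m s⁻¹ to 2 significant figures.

Coriolis parameter at 36°S:
f = 2Ω sin φ = 2 × 7.29×10⁻⁵ × sin 36° = 8.57×10⁻⁵ s⁻¹
Height gradient: |∂Z/∂n| = 30 m / 610000 m = 4.92×10⁻⁵
On a pressure surface, geostrophic balance gives V_g = (g/f)|∂Z/∂n|:
V_g = 9.81 × 4.92×10⁻⁵ / 8.57×10⁻⁵ = 5.63 m/s

5.6 m s⁻¹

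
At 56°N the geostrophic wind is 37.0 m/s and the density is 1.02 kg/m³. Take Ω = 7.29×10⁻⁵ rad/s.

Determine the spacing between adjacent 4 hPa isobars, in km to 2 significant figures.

Coriolis parameter at 56°N:
f = 2Ω sin φ = 2 × 7.29×10⁻⁵ × sin 56° = 1.21×10⁻⁴ s⁻¹
Geostrophic balance rearranged: |∂P/∂n| = f ρ V_g
|∂P/∂n| = 1.21×10⁻⁴ × 1.02 × 37.0 = 4.56×10⁻³ Pa/m
Isobar spacing: Δn = ΔP/|∂P/∂n| = 400 Pa / 4.56×10⁻³ Pa/m = 87685 m ≈ 88 km

88 km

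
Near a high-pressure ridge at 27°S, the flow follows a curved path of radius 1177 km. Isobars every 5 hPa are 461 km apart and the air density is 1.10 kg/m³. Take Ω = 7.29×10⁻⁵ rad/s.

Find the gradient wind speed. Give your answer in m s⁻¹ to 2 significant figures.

Coriolis parameter at 27°S:
f = 2Ω sin φ = 2 × 7.29×10⁻⁵ × sin 27° = 6.62×10⁻⁵ s⁻¹
Pressure gradient: |∂P/∂n| = 500 Pa / 461000 m = 1.08×10⁻³ Pa/m
Geostrophic speed: V_g = |∂P/∂n|/(fρ) = 1.08×10⁻³/(6.62×10⁻⁵ × 1.10) = 14.9 m/s
Around a high, pressure-gradient force acts outward with centrifugal, so Coriolis balances both:
fV = (1/ρ)|∂P/∂n| + V²/R  →  V² − fR·V + fR·V_g = 0
With fR = 6.62×10⁻⁵ × 1177×10³ m = 77.9 m/s:
V = [fR − √((fR)² − 4 fR V_g)]/2 = [77.9 − √(77.9² − 4×77.9×14.9)]/2 = 20.1 m/s
Supergeostrophic (V > V_g = 14.9 m/s), as expected around a high.

20 m s⁻¹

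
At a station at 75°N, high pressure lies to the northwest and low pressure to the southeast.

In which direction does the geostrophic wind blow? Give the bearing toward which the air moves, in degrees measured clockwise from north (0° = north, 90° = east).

225°

The pressure-gradient force points toward the southeast (bearing 135°).
Geostrophic balance: in the Northern Hemisphere the Coriolis force deflects motion to the right, so the geostrophic wind blows 90° to the right of the pressure-gradient force (low pressure on the left).
Rotating 135° by 90° clockwise gives 225° — the wind blows toward the southwest.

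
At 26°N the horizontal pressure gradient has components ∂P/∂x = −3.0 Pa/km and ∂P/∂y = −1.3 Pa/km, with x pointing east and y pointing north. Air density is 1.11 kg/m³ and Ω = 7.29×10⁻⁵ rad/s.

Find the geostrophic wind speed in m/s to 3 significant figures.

46.1 m/s

Coriolis parameter at 26°N:
f = 2Ω sin φ = 2 × 7.29×10⁻⁵ × sin 26° = 6.39×10⁻⁵ s⁻¹
Component geostrophic relations (x east, y north):
u_g = −(1/(fρ)) ∂P/∂y,  v_g = (1/(fρ)) ∂P/∂x
u_g = −(−1.3×10⁻³)/(6.39×10⁻⁵ × 1.11) = 18.3 m/s;  v_g = (−3.0×10⁻³)/(6.39×10⁻⁵ × 1.11) = −42.3 m/s
|V_g| = √(u_g² + v_g²) = 46.1 m/s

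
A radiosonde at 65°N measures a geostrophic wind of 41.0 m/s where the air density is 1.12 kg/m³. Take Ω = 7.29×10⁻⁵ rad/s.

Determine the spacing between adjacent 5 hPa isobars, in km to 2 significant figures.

82 km

Coriolis parameter at 65°N:
f = 2Ω sin φ = 2 × 7.29×10⁻⁵ × sin 65° = 1.32×10⁻⁴ s⁻¹
Geostrophic balance rearranged: |∂P/∂n| = f ρ V_g
|∂P/∂n| = 1.32×10⁻⁴ × 1.12 × 41.0 = 6.07×10⁻³ Pa/m
Isobar spacing: Δn = ΔP/|∂P/∂n| = 500 Pa / 6.07×10⁻³ Pa/m = 82401 m ≈ 82 km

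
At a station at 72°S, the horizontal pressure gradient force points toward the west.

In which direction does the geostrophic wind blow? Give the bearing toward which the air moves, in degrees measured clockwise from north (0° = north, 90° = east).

The pressure-gradient force points toward the west (bearing 270°).
Geostrophic balance: in the Southern Hemisphere the Coriolis force deflects motion to the left, so the geostrophic wind blows 90° to the left of the pressure-gradient force (low pressure on the right).
Rotating 270° by 90° counterclockwise gives 180° — the wind blows toward the south.

180°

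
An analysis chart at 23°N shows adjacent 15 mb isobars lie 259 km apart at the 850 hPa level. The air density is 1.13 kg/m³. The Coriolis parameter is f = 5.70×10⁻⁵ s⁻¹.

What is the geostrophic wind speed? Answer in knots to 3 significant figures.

175 knots

Pressure gradient: |∂P/∂n| = 1500 Pa / 259000 m = 5.79×10⁻³ Pa/m
Geostrophic balance (pressure-gradient force = Coriolis force):
V_g = (1/(fρ)) |∂P/∂n| = 5.79×10⁻³ / (5.70×10⁻⁵ × 1.13) = 89.9 m/s
Converting: 89.9 m/s × 1.944 = 175 knots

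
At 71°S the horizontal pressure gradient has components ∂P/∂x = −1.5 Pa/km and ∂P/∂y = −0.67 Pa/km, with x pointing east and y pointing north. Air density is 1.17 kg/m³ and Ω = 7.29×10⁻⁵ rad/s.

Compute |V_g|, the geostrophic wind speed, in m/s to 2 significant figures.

Coriolis parameter at 71°S:
f = 2Ω sin φ = 2 × 7.29×10⁻⁵ × sin 71° = 1.38×10⁻⁴ s⁻¹
In the Southern Hemisphere f is negative: f = −1.38×10⁻⁴ s⁻¹.
Component geostrophic relations (x east, y north):
u_g = −(1/(fρ)) ∂P/∂y,  v_g = (1/(fρ)) ∂P/∂x
u_g = −(−0.67×10⁻³)/(−1.38×10⁻⁴ × 1.17) = −4.15 m/s;  v_g = (−1.5×10⁻³)/(−1.38×10⁻⁴ × 1.17) = 9.30 m/s
|V_g| = √(u_g² + v_g²) = 10.2 m/s

10 m/s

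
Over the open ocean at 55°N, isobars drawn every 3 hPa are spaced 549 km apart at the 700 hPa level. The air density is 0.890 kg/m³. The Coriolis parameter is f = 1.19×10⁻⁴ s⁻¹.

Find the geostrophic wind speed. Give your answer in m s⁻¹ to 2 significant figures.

Pressure gradient: |∂P/∂n| = 300 Pa / 549000 m = 5.46×10⁻⁴ Pa/m
Geostrophic balance (pressure-gradient force = Coriolis force):
V_g = (1/(fρ)) |∂P/∂n| = 5.46×10⁻⁴ / (1.19×10⁻⁴ × 0.890) = 5.16 m/s

5.2 m s⁻¹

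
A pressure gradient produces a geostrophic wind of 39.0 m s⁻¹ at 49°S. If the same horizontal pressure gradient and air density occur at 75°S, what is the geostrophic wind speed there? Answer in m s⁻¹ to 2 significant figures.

With the same pressure gradient and density, V_g ∝ 1/f ∝ 1/sin φ.
V₂ = V₁ · sin φ₁ / sin φ₂ = 39.0 × sin 49° / sin 75°
V₂ = 39.0 × 0.7547/0.9659 = 30 m s⁻¹

30 m s⁻¹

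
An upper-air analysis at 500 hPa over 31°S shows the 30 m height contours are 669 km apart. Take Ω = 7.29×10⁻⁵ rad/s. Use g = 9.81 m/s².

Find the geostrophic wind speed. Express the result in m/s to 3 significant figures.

Coriolis parameter at 31°S:
f = 2Ω sin φ = 2 × 7.29×10⁻⁵ × sin 31° = 7.51×10⁻⁵ s⁻¹
Height gradient: |∂Z/∂n| = 30 m / 669000 m = 4.48×10⁻⁵
On a pressure surface, geostrophic balance gives V_g = (g/f)|∂Z/∂n|:
V_g = 9.81 × 4.48×10⁻⁵ / 7.51×10⁻⁵ = 5.86 m/s

5.86 m/s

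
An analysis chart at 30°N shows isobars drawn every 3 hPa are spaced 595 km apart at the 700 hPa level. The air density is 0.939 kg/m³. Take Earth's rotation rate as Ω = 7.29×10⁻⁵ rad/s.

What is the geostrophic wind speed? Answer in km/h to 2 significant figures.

Coriolis parameter at 30°N:
f = 2Ω sin φ = 2 × 7.29×10⁻⁵ × sin 30° = 7.29×10⁻⁵ s⁻¹
Pressure gradient: |∂P/∂n| = 300 Pa / 595000 m = 5.04×10⁻⁴ Pa/m
Geostrophic balance (pressure-gradient force = Coriolis force):
V_g = (1/(fρ)) |∂P/∂n| = 5.04×10⁻⁴ / (7.29×10⁻⁵ × 0.939) = 7.37 m/s
Converting: 7.37 m/s × 3.6 = 27 km/h

27 km/h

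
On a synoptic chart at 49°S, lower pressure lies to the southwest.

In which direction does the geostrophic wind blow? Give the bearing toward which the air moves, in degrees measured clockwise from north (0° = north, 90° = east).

135°

The pressure-gradient force points toward the southwest (bearing 225°).
Geostrophic balance: in the Southern Hemisphere the Coriolis force deflects motion to the left, so the geostrophic wind blows 90° to the left of the pressure-gradient force (low pressure on the right).
Rotating 225° by 90° counterclockwise gives 135° — the wind blows toward the southeast.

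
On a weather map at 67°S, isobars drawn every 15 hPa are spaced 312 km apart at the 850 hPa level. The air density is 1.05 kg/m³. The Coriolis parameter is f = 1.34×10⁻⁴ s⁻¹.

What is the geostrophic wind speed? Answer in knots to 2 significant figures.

66 knots

Pressure gradient: |∂P/∂n| = 1500 Pa / 312000 m = 4.81×10⁻³ Pa/m
Geostrophic balance (pressure-gradient force = Coriolis force):
V_g = (1/(fρ)) |∂P/∂n| = 4.81×10⁻³ / (1.34×10⁻⁴ × 1.05) = 34.2 m/s
Converting: 34.2 m/s × 1.944 = 66 knots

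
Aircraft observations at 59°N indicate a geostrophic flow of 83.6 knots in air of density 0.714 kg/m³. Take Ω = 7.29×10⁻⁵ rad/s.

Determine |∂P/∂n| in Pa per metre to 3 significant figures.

Coriolis parameter at 59°N:
f = 2Ω sin φ = 2 × 7.29×10⁻⁵ × sin 59° = 1.25×10⁻⁴ s⁻¹
Wind speed in SI: 83.6 knots = 43.0 m/s
Geostrophic balance rearranged: |∂P/∂n| = f ρ V_g
|∂P/∂n| = 1.25×10⁻⁴ × 0.714 × 43.0 = 3.84×10⁻³ Pa/m

3.84×10⁻³ Pa/m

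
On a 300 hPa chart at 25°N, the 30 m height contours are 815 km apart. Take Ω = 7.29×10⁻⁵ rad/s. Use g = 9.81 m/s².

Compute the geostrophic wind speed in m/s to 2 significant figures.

5.9 m/s

Coriolis parameter at 25°N:
f = 2Ω sin φ = 2 × 7.29×10⁻⁵ × sin 25° = 6.16×10⁻⁵ s⁻¹
Height gradient: |∂Z/∂n| = 30 m / 815000 m = 3.68×10⁻⁵
On a pressure surface, geostrophic balance gives V_g = (g/f)|∂Z/∂n|:
V_g = 9.81 × 3.68×10⁻⁵ / 6.16×10⁻⁵ = 5.86 m/s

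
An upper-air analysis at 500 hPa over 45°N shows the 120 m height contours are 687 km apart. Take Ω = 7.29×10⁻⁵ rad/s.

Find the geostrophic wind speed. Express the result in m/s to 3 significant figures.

Coriolis parameter at 45°N:
f = 2Ω sin φ = 2 × 7.29×10⁻⁵ × sin 45° = 1.03×10⁻⁴ s⁻¹
Height gradient: |∂Z/∂n| = 120 m / 687000 m = 1.75×10⁻⁴
On a pressure surface, geostrophic balance gives V_g = (g/f)|∂Z/∂n|:
V_g = 9.81 × 1.75×10⁻⁴ / 1.03×10⁻⁴ = 16.6 m/s

16.6 m/s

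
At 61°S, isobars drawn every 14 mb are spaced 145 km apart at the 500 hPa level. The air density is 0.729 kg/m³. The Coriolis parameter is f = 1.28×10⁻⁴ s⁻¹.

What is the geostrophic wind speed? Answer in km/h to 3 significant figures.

372 km/h

Pressure gradient: |∂P/∂n| = 1400 Pa / 145000 m = 9.66×10⁻³ Pa/m
Geostrophic balance (pressure-gradient force = Coriolis force):
V_g = (1/(fρ)) |∂P/∂n| = 9.66×10⁻³ / (1.28×10⁻⁴ × 0.729) = 103 m/s
Converting: 103 m/s × 3.6 = 372 km/h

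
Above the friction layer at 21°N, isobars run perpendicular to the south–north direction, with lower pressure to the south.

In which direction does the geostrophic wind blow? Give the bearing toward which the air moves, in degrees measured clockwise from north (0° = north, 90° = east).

The pressure-gradient force points toward the south (bearing 180°).
Geostrophic balance: in the Northern Hemisphere the Coriolis force deflects motion to the right, so the geostrophic wind blows 90° to the right of the pressure-gradient force (low pressure on the left).
Rotating 180° by 90° clockwise gives 270° — the wind blows toward the west.

270°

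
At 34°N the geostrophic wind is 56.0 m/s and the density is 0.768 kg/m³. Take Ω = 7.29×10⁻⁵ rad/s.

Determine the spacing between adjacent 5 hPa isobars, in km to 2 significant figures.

140 km

Coriolis parameter at 34°N:
f = 2Ω sin φ = 2 × 7.29×10⁻⁵ × sin 34° = 8.15×10⁻⁵ s⁻¹
Geostrophic balance rearranged: |∂P/∂n| = f ρ V_g
|∂P/∂n| = 8.15×10⁻⁵ × 0.768 × 56.0 = 3.51×10⁻³ Pa/m
Isobar spacing: Δn = ΔP/|∂P/∂n| = 500 Pa / 3.51×10⁻³ Pa/m = 142594 m ≈ 140 km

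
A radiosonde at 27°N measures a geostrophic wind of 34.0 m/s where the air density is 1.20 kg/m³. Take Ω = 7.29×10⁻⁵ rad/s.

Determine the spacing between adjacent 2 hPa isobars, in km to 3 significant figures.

Coriolis parameter at 27°N:
f = 2Ω sin φ = 2 × 7.29×10⁻⁵ × sin 27° = 6.62×10⁻⁵ s⁻¹
Geostrophic balance rearranged: |∂P/∂n| = f ρ V_g
|∂P/∂n| = 6.62×10⁻⁵ × 1.20 × 34.0 = 2.70×10⁻³ Pa/m
Isobar spacing: Δn = ΔP/|∂P/∂n| = 200 Pa / 2.70×10⁻³ Pa/m = 74057 m ≈ 74.1 km

74.1 km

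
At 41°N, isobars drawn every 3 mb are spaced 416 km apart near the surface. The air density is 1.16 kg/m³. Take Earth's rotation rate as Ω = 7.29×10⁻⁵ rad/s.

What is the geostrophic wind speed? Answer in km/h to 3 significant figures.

Coriolis parameter at 41°N:
f = 2Ω sin φ = 2 × 7.29×10⁻⁵ × sin 41° = 9.57×10⁻⁵ s⁻¹
Pressure gradient: |∂P/∂n| = 300 Pa / 416000 m = 7.21×10⁻⁴ Pa/m
Geostrophic balance (pressure-gradient force = Coriolis force):
V_g = (1/(fρ)) |∂P/∂n| = 7.21×10⁻⁴ / (9.57×10⁻⁵ × 1.16) = 6.50 m/s
Converting: 6.50 m/s × 3.6 = 23.4 km/h

23.4 km/h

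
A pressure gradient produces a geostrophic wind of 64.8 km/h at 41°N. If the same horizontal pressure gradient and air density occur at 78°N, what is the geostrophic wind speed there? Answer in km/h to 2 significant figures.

43 km/h

With the same pressure gradient and density, V_g ∝ 1/f ∝ 1/sin φ.
V₂ = V₁ · sin φ₁ / sin φ₂ = 64.8 × sin 41° / sin 78°
V₂ = 64.8 × 0.6561/0.9781 = 43 km/h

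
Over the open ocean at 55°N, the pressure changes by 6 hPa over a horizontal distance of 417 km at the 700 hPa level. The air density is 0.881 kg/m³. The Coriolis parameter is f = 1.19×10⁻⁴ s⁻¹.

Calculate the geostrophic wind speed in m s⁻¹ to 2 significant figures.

14 m s⁻¹

Pressure gradient: |∂P/∂n| = 600 Pa / 417000 m = 1.44×10⁻³ Pa/m
Geostrophic balance (pressure-gradient force = Coriolis force):
V_g = (1/(fρ)) |∂P/∂n| = 1.44×10⁻³ / (1.19×10⁻⁴ × 0.881) = 13.7 m/s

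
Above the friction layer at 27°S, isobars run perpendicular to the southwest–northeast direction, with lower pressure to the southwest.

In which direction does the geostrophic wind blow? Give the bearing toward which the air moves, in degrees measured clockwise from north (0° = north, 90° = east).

The pressure-gradient force points toward the southwest (bearing 225°).
Geostrophic balance: in the Southern Hemisphere the Coriolis force deflects motion to the left, so the geostrophic wind blows 90° to the left of the pressure-gradient force (low pressure on the right).
Rotating 225° by 90° counterclockwise gives 135° — the wind blows toward the southeast.

135°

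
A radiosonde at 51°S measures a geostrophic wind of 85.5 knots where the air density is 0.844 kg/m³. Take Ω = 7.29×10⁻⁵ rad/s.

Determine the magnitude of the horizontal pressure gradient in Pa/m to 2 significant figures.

4.2×10⁻³ Pa/m

Coriolis parameter at 51°S:
f = 2Ω sin φ = 2 × 7.29×10⁻⁵ × sin 51° = 1.13×10⁻⁴ s⁻¹
Wind speed in SI: 85.5 knots = 44.0 m/s
Geostrophic balance rearranged: |∂P/∂n| = f ρ V_g
|∂P/∂n| = 1.13×10⁻⁴ × 0.844 × 44.0 = 4.21×10⁻³ Pa/m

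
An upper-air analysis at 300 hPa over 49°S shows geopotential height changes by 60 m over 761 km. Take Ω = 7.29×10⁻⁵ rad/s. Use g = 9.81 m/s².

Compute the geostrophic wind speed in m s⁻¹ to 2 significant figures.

7.0 m s⁻¹

Coriolis parameter at 49°S:
f = 2Ω sin φ = 2 × 7.29×10⁻⁵ × sin 49° = 1.10×10⁻⁴ s⁻¹
Height gradient: |∂Z/∂n| = 60 m / 761000 m = 7.88×10⁻⁵
On a pressure surface, geostrophic balance gives V_g = (g/f)|∂Z/∂n|:
V_g = 9.81 × 7.88×10⁻⁵ / 1.10×10⁻⁴ = 7.03 m/s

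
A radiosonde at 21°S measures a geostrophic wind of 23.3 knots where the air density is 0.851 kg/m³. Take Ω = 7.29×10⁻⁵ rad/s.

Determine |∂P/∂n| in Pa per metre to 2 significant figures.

5.3×10⁻⁴ Pa/m

Coriolis parameter at 21°S:
f = 2Ω sin φ = 2 × 7.29×10⁻⁵ × sin 21° = 5.23×10⁻⁵ s⁻¹
Wind speed in SI: 23.3 knots = 12.0 m/s
Geostrophic balance rearranged: |∂P/∂n| = f ρ V_g
|∂P/∂n| = 5.23×10⁻⁵ × 0.851 × 12.0 = 5.33×10⁻⁴ Pa/m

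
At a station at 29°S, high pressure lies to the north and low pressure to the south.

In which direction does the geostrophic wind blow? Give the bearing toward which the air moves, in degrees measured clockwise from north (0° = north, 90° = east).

090°

The pressure-gradient force points toward the south (bearing 180°).
Geostrophic balance: in the Southern Hemisphere the Coriolis force deflects motion to the left, so the geostrophic wind blows 90° to the left of the pressure-gradient force (low pressure on the right).
Rotating 180° by 90° counterclockwise gives 090° — the wind blows toward the east.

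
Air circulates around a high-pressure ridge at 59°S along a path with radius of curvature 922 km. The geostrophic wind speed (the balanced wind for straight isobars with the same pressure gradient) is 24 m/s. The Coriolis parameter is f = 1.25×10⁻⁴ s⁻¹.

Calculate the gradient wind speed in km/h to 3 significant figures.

123 km/h

Around a high, pressure-gradient force acts outward with centrifugal, so Coriolis balances both:
fV = (1/ρ)|∂P/∂n| + V²/R  →  V² − fR·V + fR·V_g = 0
With fR = 1.25×10⁻⁴ × 922×10³ m = 115 m/s:
V = [fR − √((fR)² − 4 fR V_g)]/2 = [115 − √(115² − 4×115×24)]/2 = 34.1 m/s
Supergeostrophic (V > V_g = 24 m/s), as expected around a high.
Converting: 34.1 m/s × 3.6 = 123 km/h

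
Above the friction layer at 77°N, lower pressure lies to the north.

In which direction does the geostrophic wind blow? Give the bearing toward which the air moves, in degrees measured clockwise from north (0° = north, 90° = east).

The pressure-gradient force points toward the north (bearing 000°).
Geostrophic balance: in the Northern Hemisphere the Coriolis force deflects motion to the right, so the geostrophic wind blows 90° to the right of the pressure-gradient force (low pressure on the left).
Rotating 000° by 90° clockwise gives 090° — the wind blows toward the east.

090°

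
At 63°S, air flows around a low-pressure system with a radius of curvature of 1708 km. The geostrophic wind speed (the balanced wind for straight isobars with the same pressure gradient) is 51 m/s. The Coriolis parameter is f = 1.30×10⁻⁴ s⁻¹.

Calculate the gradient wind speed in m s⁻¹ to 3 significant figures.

42.8 m s⁻¹

Around a low, centrifugal force acts outward with Coriolis, so pressure-gradient force balances both:
(1/ρ)|∂P/∂n| = fV + V²/R  →  V² + fR·V − fR·V_g = 0
With fR = 1.30×10⁻⁴ × 1708×10³ m = 222 m/s:
V = [−fR + √((fR)² + 4 fR V_g)]/2 = [−222 + √(222² + 4×222×51)]/2 = 42.8 m/s
Subgeostrophic (V < V_g = 51 m/s), as expected around a low.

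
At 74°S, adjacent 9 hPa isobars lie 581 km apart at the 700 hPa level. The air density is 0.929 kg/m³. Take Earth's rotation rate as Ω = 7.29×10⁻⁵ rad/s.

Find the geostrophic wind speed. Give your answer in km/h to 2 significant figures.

Coriolis parameter at 74°S:
f = 2Ω sin φ = 2 × 7.29×10⁻⁵ × sin 74° = 1.40×10⁻⁴ s⁻¹
Pressure gradient: |∂P/∂n| = 900 Pa / 581000 m = 1.55×10⁻³ Pa/m
Geostrophic balance (pressure-gradient force = Coriolis force):
V_g = (1/(fρ)) |∂P/∂n| = 1.55×10⁻³ / (1.40×10⁻⁴ × 0.929) = 11.9 m/s
Converting: 11.9 m/s × 3.6 = 43 km/h

43 km/h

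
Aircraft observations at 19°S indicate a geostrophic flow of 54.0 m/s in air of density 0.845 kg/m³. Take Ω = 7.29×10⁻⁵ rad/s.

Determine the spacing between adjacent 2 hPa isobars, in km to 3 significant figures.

92.3 km

Coriolis parameter at 19°S:
f = 2Ω sin φ = 2 × 7.29×10⁻⁵ × sin 19° = 4.75×10⁻⁵ s⁻¹
Geostrophic balance rearranged: |∂P/∂n| = f ρ V_g
|∂P/∂n| = 4.75×10⁻⁵ × 0.845 × 54.0 = 2.17×10⁻³ Pa/m
Isobar spacing: Δn = ΔP/|∂P/∂n| = 200 Pa / 2.17×10⁻³ Pa/m = 92338 m ≈ 92.3 km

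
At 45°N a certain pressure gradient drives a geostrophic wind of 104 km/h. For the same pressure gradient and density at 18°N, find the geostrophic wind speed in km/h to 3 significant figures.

With the same pressure gradient and density, V_g ∝ 1/f ∝ 1/sin φ.
V₂ = V₁ · sin φ₁ / sin φ₂ = 104 × sin 45° / sin 18°
V₂ = 104 × 0.7071/0.3090 = 238 km/h

238 km/h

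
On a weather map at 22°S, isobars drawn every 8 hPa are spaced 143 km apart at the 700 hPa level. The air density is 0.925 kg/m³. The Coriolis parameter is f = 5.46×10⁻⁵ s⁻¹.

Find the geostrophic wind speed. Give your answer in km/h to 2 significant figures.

400 km/h

Pressure gradient: |∂P/∂n| = 800 Pa / 143000 m = 5.59×10⁻³ Pa/m
Geostrophic balance (pressure-gradient force = Coriolis force):
V_g = (1/(fρ)) |∂P/∂n| = 5.59×10⁻³ / (5.46×10⁻⁵ × 0.925) = 111 m/s
Converting: 111 m/s × 3.6 = 400 km/h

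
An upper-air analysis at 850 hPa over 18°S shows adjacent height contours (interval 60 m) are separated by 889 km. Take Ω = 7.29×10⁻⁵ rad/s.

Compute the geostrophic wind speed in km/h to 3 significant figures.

Coriolis parameter at 18°S:
f = 2Ω sin φ = 2 × 7.29×10⁻⁵ × sin 18° = 4.51×10⁻⁵ s⁻¹
Height gradient: |∂Z/∂n| = 60 m / 889000 m = 6.75×10⁻⁵
On a pressure surface, geostrophic balance gives V_g = (g/f)|∂Z/∂n|:
V_g = 9.81 × 6.75×10⁻⁵ / 4.51×10⁻⁵ = 14.7 m/s
Converting: 14.7 m/s × 3.6 = 52.9 km/h

52.9 km/h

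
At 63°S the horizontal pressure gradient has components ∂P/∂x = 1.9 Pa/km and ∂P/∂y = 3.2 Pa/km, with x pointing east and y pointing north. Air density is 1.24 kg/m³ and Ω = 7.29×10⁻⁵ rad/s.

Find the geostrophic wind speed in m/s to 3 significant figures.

Coriolis parameter at 63°S:
f = 2Ω sin φ = 2 × 7.29×10⁻⁵ × sin 63° = 1.30×10⁻⁴ s⁻¹
In the Southern Hemisphere f is negative: f = −1.30×10⁻⁴ s⁻¹.
Component geostrophic relations (x east, y north):
u_g = −(1/(fρ)) ∂P/∂y,  v_g = (1/(fρ)) ∂P/∂x
u_g = −(3.2×10⁻³)/(−1.30×10⁻⁴ × 1.24) = 19.9 m/s;  v_g = (1.9×10⁻³)/(−1.30×10⁻⁴ × 1.24) = −11.8 m/s
|V_g| = √(u_g² + v_g²) = 23.1 m/s

23.1 m/s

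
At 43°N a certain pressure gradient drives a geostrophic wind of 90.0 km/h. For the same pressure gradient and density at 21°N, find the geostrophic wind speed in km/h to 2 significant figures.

With the same pressure gradient and density, V_g ∝ 1/f ∝ 1/sin φ.
V₂ = V₁ · sin φ₁ / sin φ₂ = 90.0 × sin 43° / sin 21°
V₂ = 90.0 × 0.6820/0.3584 = 170 km/h

170 km/h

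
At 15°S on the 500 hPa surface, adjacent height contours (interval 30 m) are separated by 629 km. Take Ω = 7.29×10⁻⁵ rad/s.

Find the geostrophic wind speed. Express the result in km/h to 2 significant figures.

Coriolis parameter at 15°S:
f = 2Ω sin φ = 2 × 7.29×10⁻⁵ × sin 15° = 3.77×10⁻⁵ s⁻¹
Height gradient: |∂Z/∂n| = 30 m / 629000 m = 4.77×10⁻⁵
On a pressure surface, geostrophic balance gives V_g = (g/f)|∂Z/∂n|:
V_g = 9.81 × 4.77×10⁻⁵ / 3.77×10⁻⁵ = 12.4 m/s
Converting: 12.4 m/s × 3.6 = 45 km/h

45 km/h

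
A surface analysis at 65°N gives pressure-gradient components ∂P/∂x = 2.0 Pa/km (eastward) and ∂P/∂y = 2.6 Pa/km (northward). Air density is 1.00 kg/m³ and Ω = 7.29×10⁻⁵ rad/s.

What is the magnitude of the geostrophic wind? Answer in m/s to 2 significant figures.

Coriolis parameter at 65°N:
f = 2Ω sin φ = 2 × 7.29×10⁻⁵ × sin 65° = 1.32×10⁻⁴ s⁻¹
Component geostrophic relations (x east, y north):
u_g = −(1/(fρ)) ∂P/∂y,  v_g = (1/(fρ)) ∂P/∂x
u_g = −(2.6×10⁻³)/(1.32×10⁻⁴ × 1.00) = −19.7 m/s;  v_g = (2.0×10⁻³)/(1.32×10⁻⁴ × 1.00) = 15.1 m/s
|V_g| = √(u_g² + v_g²) = 24.8 m/s

25 m/s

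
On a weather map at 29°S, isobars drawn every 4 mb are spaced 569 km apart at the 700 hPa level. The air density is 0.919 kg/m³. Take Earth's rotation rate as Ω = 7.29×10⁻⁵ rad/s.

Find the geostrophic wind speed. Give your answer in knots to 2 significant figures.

Coriolis parameter at 29°S:
f = 2Ω sin φ = 2 × 7.29×10⁻⁵ × sin 29° = 7.07×10⁻⁵ s⁻¹
Pressure gradient: |∂P/∂n| = 400 Pa / 569000 m = 7.03×10⁻⁴ Pa/m
Geostrophic balance (pressure-gradient force = Coriolis force):
V_g = (1/(fρ)) |∂P/∂n| = 7.03×10⁻⁴ / (7.07×10⁻⁵ × 0.919) = 10.8 m/s
Converting: 10.8 m/s × 1.944 = 21 knots

21 knots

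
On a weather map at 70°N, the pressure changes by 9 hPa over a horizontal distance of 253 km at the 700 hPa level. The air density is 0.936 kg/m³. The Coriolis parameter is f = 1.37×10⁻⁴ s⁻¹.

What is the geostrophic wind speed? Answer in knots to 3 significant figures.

Pressure gradient: |∂P/∂n| = 900 Pa / 253000 m = 3.56×10⁻³ Pa/m
Geostrophic balance (pressure-gradient force = Coriolis force):
V_g = (1/(fρ)) |∂P/∂n| = 3.56×10⁻³ / (1.37×10⁻⁴ × 0.936) = 27.7 m/s
Converting: 27.7 m/s × 1.944 = 53.9 knots

53.9 knots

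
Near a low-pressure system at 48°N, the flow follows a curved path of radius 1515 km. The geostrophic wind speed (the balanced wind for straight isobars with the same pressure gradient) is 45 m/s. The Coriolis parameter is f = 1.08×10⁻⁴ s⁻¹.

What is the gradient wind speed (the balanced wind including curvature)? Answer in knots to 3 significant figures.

Around a low, centrifugal force acts outward with Coriolis, so pressure-gradient force balances both:
(1/ρ)|∂P/∂n| = fV + V²/R  →  V² + fR·V − fR·V_g = 0
With fR = 1.08×10⁻⁴ × 1515×10³ m = 164 m/s:
V = [−fR + √((fR)² + 4 fR V_g)]/2 = [−164 + √(164² + 4×164×45)]/2 = 36.7 m/s
Subgeostrophic (V < V_g = 45 m/s), as expected around a low.
Converting: 36.7 m/s × 1.944 = 71.4 knots

71.4 knots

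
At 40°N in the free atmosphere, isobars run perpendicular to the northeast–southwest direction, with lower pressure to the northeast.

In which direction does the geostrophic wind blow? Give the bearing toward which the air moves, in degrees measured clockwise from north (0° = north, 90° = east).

135°

The pressure-gradient force points toward the northeast (bearing 045°).
Geostrophic balance: in the Northern Hemisphere the Coriolis force deflects motion to the right, so the geostrophic wind blows 90° to the right of the pressure-gradient force (low pressure on the left).
Rotating 045° by 90° clockwise gives 135° — the wind blows toward the southeast.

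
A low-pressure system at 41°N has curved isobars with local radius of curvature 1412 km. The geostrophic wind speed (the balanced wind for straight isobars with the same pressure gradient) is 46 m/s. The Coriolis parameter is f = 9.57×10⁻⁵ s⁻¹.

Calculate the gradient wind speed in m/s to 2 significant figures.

Around a low, centrifugal force acts outward with Coriolis, so pressure-gradient force balances both:
(1/ρ)|∂P/∂n| = fV + V²/R  →  V² + fR·V − fR·V_g = 0
With fR = 9.57×10⁻⁵ × 1412×10³ m = 135 m/s:
V = [−fR + √((fR)² + 4 fR V_g)]/2 = [−135 + √(135² + 4×135×46)]/2 = 36.3 m/s
Subgeostrophic (V < V_g = 46 m/s), as expected around a low.

36 m/s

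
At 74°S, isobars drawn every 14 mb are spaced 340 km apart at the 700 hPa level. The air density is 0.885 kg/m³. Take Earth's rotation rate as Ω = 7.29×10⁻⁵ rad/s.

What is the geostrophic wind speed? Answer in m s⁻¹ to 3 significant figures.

Coriolis parameter at 74°S:
f = 2Ω sin φ = 2 × 7.29×10⁻⁵ × sin 74° = 1.40×10⁻⁴ s⁻¹
Pressure gradient: |∂P/∂n| = 1400 Pa / 340000 m = 4.12×10⁻³ Pa/m
Geostrophic balance (pressure-gradient force = Coriolis force):
V_g = (1/(fρ)) |∂P/∂n| = 4.12×10⁻³ / (1.40×10⁻⁴ × 0.885) = 33.2 m/s

33.2 m s⁻¹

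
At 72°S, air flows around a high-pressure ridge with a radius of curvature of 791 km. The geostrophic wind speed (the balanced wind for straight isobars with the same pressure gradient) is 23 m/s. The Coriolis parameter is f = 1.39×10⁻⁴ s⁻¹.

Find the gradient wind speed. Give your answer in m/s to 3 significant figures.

Around a high, pressure-gradient force acts outward with centrifugal, so Coriolis balances both:
fV = (1/ρ)|∂P/∂n| + V²/R  →  V² − fR·V + fR·V_g = 0
With fR = 1.39×10⁻⁴ × 791×10³ m = 110 m/s:
V = [fR − √((fR)² − 4 fR V_g)]/2 = [110 − √(110² − 4×110×23)]/2 = 32.8 m/s
Supergeostrophic (V > V_g = 23 m/s), as expected around a high.

32.8 m/s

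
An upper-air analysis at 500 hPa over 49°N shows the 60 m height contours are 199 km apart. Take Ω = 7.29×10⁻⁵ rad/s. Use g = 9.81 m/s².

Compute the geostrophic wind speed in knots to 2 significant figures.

Coriolis parameter at 49°N:
f = 2Ω sin φ = 2 × 7.29×10⁻⁵ × sin 49° = 1.10×10⁻⁴ s⁻¹
Height gradient: |∂Z/∂n| = 60 m / 199000 m = 3.02×10⁻⁴
On a pressure surface, geostrophic balance gives V_g = (g/f)|∂Z/∂n|:
V_g = 9.81 × 3.02×10⁻⁴ / 1.10×10⁻⁴ = 26.9 m/s
Converting: 26.9 m/s × 1.944 = 52 knots

52 knots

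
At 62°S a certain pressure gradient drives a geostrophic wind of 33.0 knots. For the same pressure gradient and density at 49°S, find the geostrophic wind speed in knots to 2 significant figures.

39 knots

With the same pressure gradient and density, V_g ∝ 1/f ∝ 1/sin φ.
V₂ = V₁ · sin φ₁ / sin φ₂ = 33.0 × sin 62° / sin 49°
V₂ = 33.0 × 0.8829/0.7547 = 39 knots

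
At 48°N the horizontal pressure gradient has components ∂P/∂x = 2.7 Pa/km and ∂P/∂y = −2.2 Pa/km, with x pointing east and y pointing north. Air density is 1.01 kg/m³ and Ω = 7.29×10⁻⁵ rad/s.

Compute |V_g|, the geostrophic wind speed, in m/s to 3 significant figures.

31.8 m/s

Coriolis parameter at 48°N:
f = 2Ω sin φ = 2 × 7.29×10⁻⁵ × sin 48° = 1.08×10⁻⁴ s⁻¹
Component geostrophic relations (x east, y north):
u_g = −(1/(fρ)) ∂P/∂y,  v_g = (1/(fρ)) ∂P/∂x
u_g = −(−2.2×10⁻³)/(1.08×10⁻⁴ × 1.01) = 20.1 m/s;  v_g = (2.7×10⁻³)/(1.08×10⁻⁴ × 1.01) = 24.7 m/s
|V_g| = √(u_g² + v_g²) = 31.8 m/s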